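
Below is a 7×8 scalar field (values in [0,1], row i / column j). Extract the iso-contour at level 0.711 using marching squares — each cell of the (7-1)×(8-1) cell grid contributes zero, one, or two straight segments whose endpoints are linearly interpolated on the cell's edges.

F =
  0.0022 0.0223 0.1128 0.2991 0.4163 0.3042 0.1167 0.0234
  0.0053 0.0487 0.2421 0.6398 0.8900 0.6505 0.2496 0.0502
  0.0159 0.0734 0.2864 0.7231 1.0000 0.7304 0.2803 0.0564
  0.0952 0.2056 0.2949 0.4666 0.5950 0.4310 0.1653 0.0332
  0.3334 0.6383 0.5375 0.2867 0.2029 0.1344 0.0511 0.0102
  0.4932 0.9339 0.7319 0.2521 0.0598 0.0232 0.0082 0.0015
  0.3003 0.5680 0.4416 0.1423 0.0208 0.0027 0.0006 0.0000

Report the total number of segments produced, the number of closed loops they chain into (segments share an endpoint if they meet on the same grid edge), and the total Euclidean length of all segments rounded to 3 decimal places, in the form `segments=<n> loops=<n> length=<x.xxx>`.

segments=16 loops=2 length=10.492

cell (0,3): code 0100 → (0.622,4.000)–(1.000,3.285)
cell (0,4): code 1000 → (1.000,4.747)–(0.622,4.000)
cell (1,2): code 0100 → (1.855,3.000)–(2.000,2.972)
cell (1,3): code 1110 → (1.000,3.285)–(1.855,3.000)
cell (1,4): code 1101 → (1.757,5.000)–(1.000,4.747)
cell (1,5): code 1000 → (2.000,5.043)–(1.757,5.000)
cell (2,2): code 0010 → (2.000,2.972)–(2.047,3.000)
cell (2,3): code 0011 → (2.047,3.000)–(2.714,4.000)
cell (2,4): code 0011 → (2.714,4.000)–(2.065,5.000)
cell (2,5): code 0001 → (2.065,5.000)–(2.000,5.043)
cell (4,0): code 0100 → (4.246,1.000)–(5.000,0.494)
cell (4,1): code 1100 → (4.892,2.000)–(4.246,1.000)
cell (4,2): code 1000 → (5.000,2.044)–(4.892,2.000)
cell (5,0): code 0010 → (5.000,0.494)–(5.609,1.000)
cell (5,1): code 0011 → (5.609,1.000)–(5.072,2.000)
cell (5,2): code 0001 → (5.072,2.000)–(5.000,2.044)
total: 16 segments, chained into 2 closed loop(s), length Σ = 10.492277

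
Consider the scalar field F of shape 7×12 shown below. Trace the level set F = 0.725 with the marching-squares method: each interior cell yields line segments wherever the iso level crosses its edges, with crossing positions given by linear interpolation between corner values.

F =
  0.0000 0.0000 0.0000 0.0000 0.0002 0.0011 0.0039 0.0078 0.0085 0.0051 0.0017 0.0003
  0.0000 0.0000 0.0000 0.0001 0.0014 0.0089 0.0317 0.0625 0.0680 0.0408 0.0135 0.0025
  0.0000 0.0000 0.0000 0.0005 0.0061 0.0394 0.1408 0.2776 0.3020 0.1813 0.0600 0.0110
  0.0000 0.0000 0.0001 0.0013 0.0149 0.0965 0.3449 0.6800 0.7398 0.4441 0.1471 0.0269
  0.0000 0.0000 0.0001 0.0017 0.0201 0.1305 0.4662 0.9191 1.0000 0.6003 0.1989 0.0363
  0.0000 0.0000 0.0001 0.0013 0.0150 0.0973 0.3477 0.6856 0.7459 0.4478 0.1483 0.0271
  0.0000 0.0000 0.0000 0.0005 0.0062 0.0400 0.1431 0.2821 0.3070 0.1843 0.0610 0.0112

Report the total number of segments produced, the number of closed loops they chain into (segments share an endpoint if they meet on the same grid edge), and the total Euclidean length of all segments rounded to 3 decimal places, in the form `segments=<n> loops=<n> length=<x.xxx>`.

segments=10 loops=1 length=6.410

cell (2,7): code 0100 → (2.966,8.000)–(3.000,7.753)
cell (2,8): code 1000 → (3.000,8.050)–(2.966,8.000)
cell (3,6): code 0100 → (3.188,7.000)–(4.000,6.571)
cell (3,7): code 1110 → (3.000,7.753)–(3.188,7.000)
cell (3,8): code 1001 → (4.000,8.688)–(3.000,8.050)
cell (4,6): code 0010 → (4.000,6.571)–(4.831,7.000)
cell (4,7): code 0111 → (4.831,7.000)–(5.000,7.653)
cell (4,8): code 1001 → (5.000,8.070)–(4.000,8.688)
cell (5,7): code 0010 → (5.000,7.653)–(5.048,8.000)
cell (5,8): code 0001 → (5.048,8.000)–(5.000,8.070)
total: 10 segments, chained into 1 closed loop(s), length Σ = 6.410209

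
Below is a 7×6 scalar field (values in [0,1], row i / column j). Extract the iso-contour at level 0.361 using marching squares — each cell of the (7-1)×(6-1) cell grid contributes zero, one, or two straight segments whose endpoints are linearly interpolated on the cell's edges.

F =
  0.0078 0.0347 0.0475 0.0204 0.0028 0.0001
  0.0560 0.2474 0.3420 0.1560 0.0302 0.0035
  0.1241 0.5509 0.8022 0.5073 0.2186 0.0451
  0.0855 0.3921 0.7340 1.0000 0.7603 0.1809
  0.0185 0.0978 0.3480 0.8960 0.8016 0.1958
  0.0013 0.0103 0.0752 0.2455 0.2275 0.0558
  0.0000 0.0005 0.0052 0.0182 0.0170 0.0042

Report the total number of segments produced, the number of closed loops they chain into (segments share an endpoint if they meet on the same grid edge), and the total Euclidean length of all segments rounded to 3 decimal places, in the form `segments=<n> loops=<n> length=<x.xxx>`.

segments=14 loops=1 length=12.084

cell (1,0): code 0100 → (1.374,1.000)–(2.000,0.555)
cell (1,1): code 1100 → (1.041,2.000)–(1.374,1.000)
cell (1,2): code 1100 → (1.584,3.000)–(1.041,2.000)
cell (1,3): code 1000 → (2.000,3.507)–(1.584,3.000)
cell (2,0): code 0110 → (2.000,0.555)–(3.000,0.899)
cell (2,3): code 1101 → (2.263,4.000)–(2.000,3.507)
cell (2,4): code 1000 → (3.000,4.689)–(2.263,4.000)
cell (3,0): code 0010 → (3.000,0.899)–(3.106,1.000)
cell (3,1): code 0011 → (3.106,1.000)–(3.966,2.000)
cell (3,2): code 0111 → (3.966,2.000)–(4.000,2.024)
cell (3,4): code 1001 → (4.000,4.727)–(3.000,4.689)
cell (4,2): code 0010 → (4.000,2.024)–(4.822,3.000)
cell (4,3): code 0011 → (4.822,3.000)–(4.767,4.000)
cell (4,4): code 0001 → (4.767,4.000)–(4.000,4.727)
total: 14 segments, chained into 1 closed loop(s), length Σ = 12.083771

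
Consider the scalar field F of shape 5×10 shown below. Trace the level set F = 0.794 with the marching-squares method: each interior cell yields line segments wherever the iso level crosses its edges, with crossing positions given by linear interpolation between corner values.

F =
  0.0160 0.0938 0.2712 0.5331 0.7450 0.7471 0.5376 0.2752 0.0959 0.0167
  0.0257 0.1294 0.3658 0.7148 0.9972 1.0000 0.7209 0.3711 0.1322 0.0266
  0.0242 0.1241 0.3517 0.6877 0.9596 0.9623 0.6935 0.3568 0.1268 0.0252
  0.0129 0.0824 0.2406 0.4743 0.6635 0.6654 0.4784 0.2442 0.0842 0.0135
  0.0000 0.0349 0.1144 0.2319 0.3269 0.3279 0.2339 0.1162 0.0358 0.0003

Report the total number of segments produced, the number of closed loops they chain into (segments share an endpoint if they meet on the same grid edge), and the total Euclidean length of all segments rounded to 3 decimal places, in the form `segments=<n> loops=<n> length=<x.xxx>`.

cell (0,3): code 0100 → (0.194,4.000)–(1.000,3.280)
cell (0,4): code 1100 → (0.185,5.000)–(0.194,4.000)
cell (0,5): code 1000 → (1.000,5.738)–(0.185,5.000)
cell (1,3): code 0110 → (1.000,3.280)–(2.000,3.391)
cell (1,5): code 1001 → (2.000,5.626)–(1.000,5.738)
cell (2,3): code 0010 → (2.000,3.391)–(2.559,4.000)
cell (2,4): code 0011 → (2.559,4.000)–(2.567,5.000)
cell (2,5): code 0001 → (2.567,5.000)–(2.000,5.626)
total: 8 segments, chained into 1 closed loop(s), length Σ = 7.863328

segments=8 loops=1 length=7.863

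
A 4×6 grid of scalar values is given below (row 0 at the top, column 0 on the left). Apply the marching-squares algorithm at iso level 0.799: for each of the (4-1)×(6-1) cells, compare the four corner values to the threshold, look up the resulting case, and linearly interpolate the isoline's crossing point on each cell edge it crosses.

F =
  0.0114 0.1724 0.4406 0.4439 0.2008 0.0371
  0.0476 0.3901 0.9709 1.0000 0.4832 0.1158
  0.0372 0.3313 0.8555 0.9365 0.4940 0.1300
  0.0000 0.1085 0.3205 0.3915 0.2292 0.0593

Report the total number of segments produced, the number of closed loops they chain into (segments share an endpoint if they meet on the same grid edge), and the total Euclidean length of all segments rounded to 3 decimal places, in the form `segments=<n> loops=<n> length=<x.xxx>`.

segments=8 loops=1 length=5.553

cell (0,1): code 0100 → (0.676,2.000)–(1.000,1.704)
cell (0,2): code 1100 → (0.639,3.000)–(0.676,2.000)
cell (0,3): code 1000 → (1.000,3.389)–(0.639,3.000)
cell (1,1): code 0110 → (1.000,1.704)–(2.000,1.892)
cell (1,3): code 1001 → (2.000,3.311)–(1.000,3.389)
cell (2,1): code 0010 → (2.000,1.892)–(2.106,2.000)
cell (2,2): code 0011 → (2.106,2.000)–(2.252,3.000)
cell (2,3): code 0001 → (2.252,3.000)–(2.000,3.311)
total: 8 segments, chained into 1 closed loop(s), length Σ = 5.553062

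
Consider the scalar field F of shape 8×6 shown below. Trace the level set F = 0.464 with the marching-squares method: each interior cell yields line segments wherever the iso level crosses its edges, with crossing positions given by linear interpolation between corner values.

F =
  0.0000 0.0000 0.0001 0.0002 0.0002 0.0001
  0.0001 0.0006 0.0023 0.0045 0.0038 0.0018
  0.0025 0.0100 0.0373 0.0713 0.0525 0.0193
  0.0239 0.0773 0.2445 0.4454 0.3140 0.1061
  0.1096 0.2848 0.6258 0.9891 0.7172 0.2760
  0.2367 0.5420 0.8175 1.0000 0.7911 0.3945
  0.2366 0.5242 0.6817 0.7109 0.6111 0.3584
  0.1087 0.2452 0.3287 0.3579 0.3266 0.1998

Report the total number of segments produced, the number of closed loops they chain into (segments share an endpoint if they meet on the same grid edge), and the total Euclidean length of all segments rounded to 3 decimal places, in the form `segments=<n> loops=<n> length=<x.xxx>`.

segments=14 loops=1 length=12.187

cell (3,1): code 0100 → (3.576,2.000)–(4.000,1.526)
cell (3,2): code 1100 → (3.034,3.000)–(3.576,2.000)
cell (3,3): code 1100 → (3.372,4.000)–(3.034,3.000)
cell (3,4): code 1000 → (4.000,4.574)–(3.372,4.000)
cell (4,0): code 0100 → (4.697,1.000)–(5.000,0.745)
cell (4,1): code 1110 → (4.000,1.526)–(4.697,1.000)
cell (4,4): code 1001 → (5.000,4.825)–(4.000,4.574)
cell (5,0): code 0110 → (5.000,0.745)–(6.000,0.791)
cell (5,4): code 1001 → (6.000,4.582)–(5.000,4.825)
cell (6,0): code 0010 → (6.000,0.791)–(6.216,1.000)
cell (6,1): code 0011 → (6.216,1.000)–(6.617,2.000)
cell (6,2): code 0011 → (6.617,2.000)–(6.699,3.000)
cell (6,3): code 0011 → (6.699,3.000)–(6.517,4.000)
cell (6,4): code 0001 → (6.517,4.000)–(6.000,4.582)
total: 14 segments, chained into 1 closed loop(s), length Σ = 12.186762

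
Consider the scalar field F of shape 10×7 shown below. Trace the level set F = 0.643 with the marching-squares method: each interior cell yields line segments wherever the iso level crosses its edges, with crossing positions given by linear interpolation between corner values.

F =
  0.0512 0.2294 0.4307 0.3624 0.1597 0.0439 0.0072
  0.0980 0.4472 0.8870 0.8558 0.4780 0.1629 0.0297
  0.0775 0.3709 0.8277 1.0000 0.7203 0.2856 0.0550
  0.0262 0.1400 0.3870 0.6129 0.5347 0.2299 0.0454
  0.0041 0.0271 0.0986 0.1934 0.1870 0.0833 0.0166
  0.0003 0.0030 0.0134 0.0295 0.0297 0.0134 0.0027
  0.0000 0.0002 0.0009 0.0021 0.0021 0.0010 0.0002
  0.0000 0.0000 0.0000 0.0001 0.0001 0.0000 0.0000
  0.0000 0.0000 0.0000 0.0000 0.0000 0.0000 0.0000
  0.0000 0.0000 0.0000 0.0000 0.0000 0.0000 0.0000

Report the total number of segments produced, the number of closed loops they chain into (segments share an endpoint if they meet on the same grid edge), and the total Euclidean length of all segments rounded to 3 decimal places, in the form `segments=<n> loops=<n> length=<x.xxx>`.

cell (0,1): code 0100 → (0.465,2.000)–(1.000,1.445)
cell (0,2): code 1100 → (0.569,3.000)–(0.465,2.000)
cell (0,3): code 1000 → (1.000,3.563)–(0.569,3.000)
cell (1,1): code 0110 → (1.000,1.445)–(2.000,1.596)
cell (1,3): code 1101 → (1.681,4.000)–(1.000,3.563)
cell (1,4): code 1000 → (2.000,4.178)–(1.681,4.000)
cell (2,1): code 0010 → (2.000,1.596)–(2.419,2.000)
cell (2,2): code 0011 → (2.419,2.000)–(2.922,3.000)
cell (2,3): code 0011 → (2.922,3.000)–(2.416,4.000)
cell (2,4): code 0001 → (2.416,4.000)–(2.000,4.178)
total: 10 segments, chained into 1 closed loop(s), length Σ = 7.946063

segments=10 loops=1 length=7.946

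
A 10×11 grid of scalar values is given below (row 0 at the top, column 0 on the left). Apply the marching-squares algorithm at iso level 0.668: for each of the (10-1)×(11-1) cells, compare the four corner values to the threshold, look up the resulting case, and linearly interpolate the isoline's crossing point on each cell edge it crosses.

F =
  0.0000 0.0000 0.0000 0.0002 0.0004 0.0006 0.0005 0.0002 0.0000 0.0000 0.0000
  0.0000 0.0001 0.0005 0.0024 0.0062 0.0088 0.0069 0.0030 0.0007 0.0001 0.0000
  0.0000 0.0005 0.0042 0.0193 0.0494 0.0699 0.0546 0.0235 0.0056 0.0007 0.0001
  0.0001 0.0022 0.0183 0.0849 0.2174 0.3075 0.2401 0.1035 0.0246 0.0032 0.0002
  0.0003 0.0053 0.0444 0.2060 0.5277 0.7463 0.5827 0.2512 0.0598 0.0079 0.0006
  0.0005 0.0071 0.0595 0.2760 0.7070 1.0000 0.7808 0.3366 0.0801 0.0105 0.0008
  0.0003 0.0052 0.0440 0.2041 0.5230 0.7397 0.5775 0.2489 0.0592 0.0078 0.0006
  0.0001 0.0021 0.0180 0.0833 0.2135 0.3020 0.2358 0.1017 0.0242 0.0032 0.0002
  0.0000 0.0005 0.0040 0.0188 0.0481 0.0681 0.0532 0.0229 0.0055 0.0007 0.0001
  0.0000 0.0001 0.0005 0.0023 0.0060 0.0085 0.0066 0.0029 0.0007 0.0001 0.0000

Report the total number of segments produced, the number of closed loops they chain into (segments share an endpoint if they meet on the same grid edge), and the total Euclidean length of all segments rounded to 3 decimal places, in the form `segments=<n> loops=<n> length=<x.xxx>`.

segments=12 loops=1 length=6.887

cell (3,4): code 0100 → (3.822,5.000)–(4.000,4.642)
cell (3,5): code 1000 → (4.000,5.479)–(3.822,5.000)
cell (4,3): code 0100 → (4.782,4.000)–(5.000,3.910)
cell (4,4): code 1110 → (4.000,4.642)–(4.782,4.000)
cell (4,5): code 1101 → (4.431,6.000)–(4.000,5.479)
cell (4,6): code 1000 → (5.000,6.254)–(4.431,6.000)
cell (5,3): code 0010 → (5.000,3.910)–(5.212,4.000)
cell (5,4): code 0111 → (5.212,4.000)–(6.000,4.669)
cell (5,5): code 1011 → (6.000,5.442)–(5.555,6.000)
cell (5,6): code 0001 → (5.555,6.000)–(5.000,6.254)
cell (6,4): code 0010 → (6.000,4.669)–(6.164,5.000)
cell (6,5): code 0001 → (6.164,5.000)–(6.000,5.442)
total: 12 segments, chained into 1 closed loop(s), length Σ = 6.887118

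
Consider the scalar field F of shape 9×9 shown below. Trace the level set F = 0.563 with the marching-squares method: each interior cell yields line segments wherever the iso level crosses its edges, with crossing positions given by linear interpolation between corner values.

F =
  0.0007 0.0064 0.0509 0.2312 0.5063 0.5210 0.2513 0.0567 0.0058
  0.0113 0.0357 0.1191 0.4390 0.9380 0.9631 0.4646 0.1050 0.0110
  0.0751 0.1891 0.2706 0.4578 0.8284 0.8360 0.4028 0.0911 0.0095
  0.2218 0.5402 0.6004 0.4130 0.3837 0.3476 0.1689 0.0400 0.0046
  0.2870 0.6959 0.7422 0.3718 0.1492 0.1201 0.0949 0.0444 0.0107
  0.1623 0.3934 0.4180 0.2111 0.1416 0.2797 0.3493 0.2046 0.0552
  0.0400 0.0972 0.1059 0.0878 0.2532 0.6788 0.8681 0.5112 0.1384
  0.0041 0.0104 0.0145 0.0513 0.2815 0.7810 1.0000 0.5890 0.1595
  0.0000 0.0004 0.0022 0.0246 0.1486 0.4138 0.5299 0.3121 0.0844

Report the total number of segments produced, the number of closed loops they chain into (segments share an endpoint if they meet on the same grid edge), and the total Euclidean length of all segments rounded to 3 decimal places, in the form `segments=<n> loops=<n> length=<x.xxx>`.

segments=26 loops=3 length=21.377

cell (0,3): code 0100 → (0.131,4.000)–(1.000,3.248)
cell (0,4): code 1100 → (0.095,5.000)–(0.131,4.000)
cell (0,5): code 1000 → (1.000,5.803)–(0.095,5.000)
cell (1,3): code 0110 → (1.000,3.248)–(2.000,3.284)
cell (1,5): code 1001 → (2.000,5.630)–(1.000,5.803)
cell (2,1): code 0100 → (2.887,2.000)–(3.000,1.379)
cell (2,2): code 1000 → (3.000,2.200)–(2.887,2.000)
cell (2,3): code 0010 → (2.000,3.284)–(2.597,4.000)
cell (2,4): code 0011 → (2.597,4.000)–(2.559,5.000)
cell (2,5): code 0001 → (2.559,5.000)–(2.000,5.630)
cell (3,0): code 0100 → (3.146,1.000)–(4.000,0.675)
cell (3,1): code 1110 → (3.000,1.379)–(3.146,1.000)
cell (3,2): code 1001 → (4.000,2.484)–(3.000,2.200)
cell (4,0): code 0010 → (4.000,0.675)–(4.439,1.000)
cell (4,1): code 0011 → (4.439,1.000)–(4.553,2.000)
cell (4,2): code 0001 → (4.553,2.000)–(4.000,2.484)
cell (5,4): code 0100 → (5.710,5.000)–(6.000,4.728)
cell (5,5): code 1100 → (5.412,6.000)–(5.710,5.000)
cell (5,6): code 1000 → (6.000,6.855)–(5.412,6.000)
cell (6,4): code 0110 → (6.000,4.728)–(7.000,4.564)
cell (6,6): code 1101 → (6.666,7.000)–(6.000,6.855)
cell (6,7): code 1000 → (7.000,7.061)–(6.666,7.000)
cell (7,4): code 0010 → (7.000,4.564)–(7.594,5.000)
cell (7,5): code 0011 → (7.594,5.000)–(7.930,6.000)
cell (7,6): code 0011 → (7.930,6.000)–(7.094,7.000)
cell (7,7): code 0001 → (7.094,7.000)–(7.000,7.061)
total: 26 segments, chained into 3 closed loop(s), length Σ = 21.377151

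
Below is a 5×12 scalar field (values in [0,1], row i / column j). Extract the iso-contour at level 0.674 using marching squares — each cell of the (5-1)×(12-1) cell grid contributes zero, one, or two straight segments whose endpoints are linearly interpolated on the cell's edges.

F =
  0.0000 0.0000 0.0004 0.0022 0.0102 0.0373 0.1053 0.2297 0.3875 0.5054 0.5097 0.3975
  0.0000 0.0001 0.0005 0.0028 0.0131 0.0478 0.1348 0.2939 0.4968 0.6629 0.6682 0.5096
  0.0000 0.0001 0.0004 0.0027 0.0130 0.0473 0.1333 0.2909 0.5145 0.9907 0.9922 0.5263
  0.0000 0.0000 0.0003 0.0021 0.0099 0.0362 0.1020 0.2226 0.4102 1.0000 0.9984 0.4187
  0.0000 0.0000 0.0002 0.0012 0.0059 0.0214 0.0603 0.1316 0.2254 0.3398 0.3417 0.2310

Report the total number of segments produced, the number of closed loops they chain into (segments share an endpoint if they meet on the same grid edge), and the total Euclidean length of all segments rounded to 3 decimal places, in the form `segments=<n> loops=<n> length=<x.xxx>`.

segments=8 loops=1 length=7.871

cell (1,8): code 0100 → (1.034,9.000)–(2.000,8.335)
cell (1,9): code 1100 → (1.018,10.000)–(1.034,9.000)
cell (1,10): code 1000 → (2.000,10.683)–(1.018,10.000)
cell (2,8): code 0110 → (2.000,8.335)–(3.000,8.447)
cell (2,10): code 1001 → (3.000,10.560)–(2.000,10.683)
cell (3,8): code 0010 → (3.000,8.447)–(3.494,9.000)
cell (3,9): code 0011 → (3.494,9.000)–(3.494,10.000)
cell (3,10): code 0001 → (3.494,10.000)–(3.000,10.560)
total: 8 segments, chained into 1 closed loop(s), length Σ = 7.870760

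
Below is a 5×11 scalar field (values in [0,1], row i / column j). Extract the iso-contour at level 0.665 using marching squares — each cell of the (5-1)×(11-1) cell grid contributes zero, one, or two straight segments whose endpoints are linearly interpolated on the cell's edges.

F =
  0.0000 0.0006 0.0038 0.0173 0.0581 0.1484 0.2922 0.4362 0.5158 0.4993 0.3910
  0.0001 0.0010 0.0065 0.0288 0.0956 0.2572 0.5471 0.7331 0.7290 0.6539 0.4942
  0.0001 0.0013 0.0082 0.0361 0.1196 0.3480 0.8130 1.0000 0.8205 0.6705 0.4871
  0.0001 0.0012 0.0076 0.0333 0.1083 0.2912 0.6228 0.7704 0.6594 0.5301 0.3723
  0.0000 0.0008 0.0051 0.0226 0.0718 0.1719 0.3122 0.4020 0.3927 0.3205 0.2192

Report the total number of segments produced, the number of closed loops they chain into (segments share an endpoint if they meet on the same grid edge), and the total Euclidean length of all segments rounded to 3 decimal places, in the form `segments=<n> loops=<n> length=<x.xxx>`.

cell (0,6): code 0100 → (0.771,7.000)–(1.000,6.634)
cell (0,7): code 1100 → (0.700,8.000)–(0.771,7.000)
cell (0,8): code 1000 → (1.000,8.852)–(0.700,8.000)
cell (1,5): code 0100 → (1.443,6.000)–(2.000,5.682)
cell (1,6): code 1110 → (1.000,6.634)–(1.443,6.000)
cell (1,8): code 1101 → (1.669,9.000)–(1.000,8.852)
cell (1,9): code 1000 → (2.000,9.030)–(1.669,9.000)
cell (2,5): code 0010 → (2.000,5.682)–(2.778,6.000)
cell (2,6): code 0111 → (2.778,6.000)–(3.000,6.286)
cell (2,7): code 1011 → (3.000,7.950)–(2.965,8.000)
cell (2,8): code 0011 → (2.965,8.000)–(2.039,9.000)
cell (2,9): code 0001 → (2.039,9.000)–(2.000,9.030)
cell (3,6): code 0010 → (3.000,6.286)–(3.286,7.000)
cell (3,7): code 0001 → (3.286,7.000)–(3.000,7.950)
total: 14 segments, chained into 1 closed loop(s), length Σ = 9.207431

segments=14 loops=1 length=9.207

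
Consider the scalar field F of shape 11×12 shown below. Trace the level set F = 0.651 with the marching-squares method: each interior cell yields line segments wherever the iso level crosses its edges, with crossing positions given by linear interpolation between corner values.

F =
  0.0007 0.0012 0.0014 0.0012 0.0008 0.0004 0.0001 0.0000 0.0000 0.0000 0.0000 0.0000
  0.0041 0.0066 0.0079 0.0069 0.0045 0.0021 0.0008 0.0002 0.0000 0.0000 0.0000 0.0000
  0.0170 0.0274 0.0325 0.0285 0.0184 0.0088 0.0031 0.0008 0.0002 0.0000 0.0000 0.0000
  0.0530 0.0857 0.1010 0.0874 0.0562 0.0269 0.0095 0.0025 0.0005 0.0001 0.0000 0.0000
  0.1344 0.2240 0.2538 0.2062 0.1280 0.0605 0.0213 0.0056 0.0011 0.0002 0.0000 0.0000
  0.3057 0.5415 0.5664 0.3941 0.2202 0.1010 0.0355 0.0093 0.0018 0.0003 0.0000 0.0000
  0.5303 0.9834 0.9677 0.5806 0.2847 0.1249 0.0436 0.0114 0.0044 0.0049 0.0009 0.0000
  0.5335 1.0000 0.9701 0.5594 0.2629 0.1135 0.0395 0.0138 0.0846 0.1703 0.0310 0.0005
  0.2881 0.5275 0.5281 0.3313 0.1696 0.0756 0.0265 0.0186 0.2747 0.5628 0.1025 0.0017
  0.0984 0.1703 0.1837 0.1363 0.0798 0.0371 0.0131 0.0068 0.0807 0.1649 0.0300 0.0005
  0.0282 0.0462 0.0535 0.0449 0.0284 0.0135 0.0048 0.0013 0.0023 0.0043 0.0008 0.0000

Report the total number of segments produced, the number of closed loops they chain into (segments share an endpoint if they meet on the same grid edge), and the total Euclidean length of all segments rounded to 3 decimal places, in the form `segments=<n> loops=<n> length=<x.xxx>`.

cell (5,0): code 0100 → (5.248,1.000)–(6.000,0.266)
cell (5,1): code 1100 → (5.211,2.000)–(5.248,1.000)
cell (5,2): code 1000 → (6.000,2.818)–(5.211,2.000)
cell (6,0): code 0110 → (6.000,0.266)–(7.000,0.252)
cell (6,2): code 1001 → (7.000,2.777)–(6.000,2.818)
cell (7,0): code 0010 → (7.000,0.252)–(7.739,1.000)
cell (7,1): code 0011 → (7.739,1.000)–(7.722,2.000)
cell (7,2): code 0001 → (7.722,2.000)–(7.000,2.777)
total: 8 segments, chained into 1 closed loop(s), length Σ = 8.301137

segments=8 loops=1 length=8.301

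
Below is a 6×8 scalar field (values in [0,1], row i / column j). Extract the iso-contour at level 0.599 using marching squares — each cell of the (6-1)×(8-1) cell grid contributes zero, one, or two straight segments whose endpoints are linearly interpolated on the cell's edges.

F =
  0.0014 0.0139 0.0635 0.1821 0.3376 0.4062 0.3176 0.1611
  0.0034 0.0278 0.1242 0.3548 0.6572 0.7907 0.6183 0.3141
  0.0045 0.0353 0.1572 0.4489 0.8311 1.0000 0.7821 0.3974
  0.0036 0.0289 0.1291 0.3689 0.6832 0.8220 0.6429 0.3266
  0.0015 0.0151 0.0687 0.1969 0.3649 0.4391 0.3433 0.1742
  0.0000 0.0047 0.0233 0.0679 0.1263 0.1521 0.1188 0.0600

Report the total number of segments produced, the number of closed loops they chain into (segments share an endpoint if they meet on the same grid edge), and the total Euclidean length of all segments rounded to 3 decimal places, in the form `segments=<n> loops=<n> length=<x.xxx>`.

segments=12 loops=1 length=9.489

cell (0,3): code 0100 → (0.818,4.000)–(1.000,3.808)
cell (0,4): code 1100 → (0.501,5.000)–(0.818,4.000)
cell (0,5): code 1100 → (0.936,6.000)–(0.501,5.000)
cell (0,6): code 1000 → (1.000,6.063)–(0.936,6.000)
cell (1,3): code 0110 → (1.000,3.808)–(2.000,3.393)
cell (1,6): code 1001 → (2.000,6.476)–(1.000,6.063)
cell (2,3): code 0110 → (2.000,3.393)–(3.000,3.732)
cell (2,6): code 1001 → (3.000,6.139)–(2.000,6.476)
cell (3,3): code 0010 → (3.000,3.732)–(3.265,4.000)
cell (3,4): code 0011 → (3.265,4.000)–(3.582,5.000)
cell (3,5): code 0011 → (3.582,5.000)–(3.147,6.000)
cell (3,6): code 0001 → (3.147,6.000)–(3.000,6.139)
total: 12 segments, chained into 1 closed loop(s), length Σ = 9.488535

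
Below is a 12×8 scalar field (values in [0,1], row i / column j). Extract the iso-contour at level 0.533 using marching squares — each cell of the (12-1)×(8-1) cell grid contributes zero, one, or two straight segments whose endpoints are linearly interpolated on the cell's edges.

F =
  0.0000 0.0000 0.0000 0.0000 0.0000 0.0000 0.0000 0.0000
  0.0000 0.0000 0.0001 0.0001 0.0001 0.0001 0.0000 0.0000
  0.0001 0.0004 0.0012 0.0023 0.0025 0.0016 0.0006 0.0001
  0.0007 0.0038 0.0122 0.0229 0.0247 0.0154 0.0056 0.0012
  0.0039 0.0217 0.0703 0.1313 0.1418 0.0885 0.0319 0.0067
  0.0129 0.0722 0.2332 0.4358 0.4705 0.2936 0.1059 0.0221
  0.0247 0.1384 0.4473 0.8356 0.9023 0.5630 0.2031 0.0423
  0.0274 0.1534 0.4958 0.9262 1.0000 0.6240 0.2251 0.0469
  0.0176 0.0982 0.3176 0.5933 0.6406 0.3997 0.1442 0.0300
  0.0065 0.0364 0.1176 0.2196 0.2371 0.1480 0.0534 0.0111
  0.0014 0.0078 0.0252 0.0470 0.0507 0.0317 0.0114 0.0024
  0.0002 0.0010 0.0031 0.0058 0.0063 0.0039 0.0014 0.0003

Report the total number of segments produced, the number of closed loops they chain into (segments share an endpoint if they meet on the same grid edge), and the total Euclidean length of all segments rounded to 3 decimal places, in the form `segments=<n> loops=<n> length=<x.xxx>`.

cell (5,2): code 0100 → (5.243,3.000)–(6.000,2.221)
cell (5,3): code 1100 → (5.145,4.000)–(5.243,3.000)
cell (5,4): code 1100 → (5.889,5.000)–(5.145,4.000)
cell (5,5): code 1000 → (6.000,5.083)–(5.889,5.000)
cell (6,2): code 0110 → (6.000,2.221)–(7.000,2.086)
cell (6,5): code 1001 → (7.000,5.228)–(6.000,5.083)
cell (7,2): code 0110 → (7.000,2.086)–(8.000,2.781)
cell (7,4): code 1011 → (8.000,4.447)–(7.406,5.000)
cell (7,5): code 0001 → (7.406,5.000)–(7.000,5.228)
cell (8,2): code 0010 → (8.000,2.781)–(8.161,3.000)
cell (8,3): code 0011 → (8.161,3.000)–(8.267,4.000)
cell (8,4): code 0001 → (8.267,4.000)–(8.000,4.447)
total: 12 segments, chained into 1 closed loop(s), length Σ = 9.788737

segments=12 loops=1 length=9.789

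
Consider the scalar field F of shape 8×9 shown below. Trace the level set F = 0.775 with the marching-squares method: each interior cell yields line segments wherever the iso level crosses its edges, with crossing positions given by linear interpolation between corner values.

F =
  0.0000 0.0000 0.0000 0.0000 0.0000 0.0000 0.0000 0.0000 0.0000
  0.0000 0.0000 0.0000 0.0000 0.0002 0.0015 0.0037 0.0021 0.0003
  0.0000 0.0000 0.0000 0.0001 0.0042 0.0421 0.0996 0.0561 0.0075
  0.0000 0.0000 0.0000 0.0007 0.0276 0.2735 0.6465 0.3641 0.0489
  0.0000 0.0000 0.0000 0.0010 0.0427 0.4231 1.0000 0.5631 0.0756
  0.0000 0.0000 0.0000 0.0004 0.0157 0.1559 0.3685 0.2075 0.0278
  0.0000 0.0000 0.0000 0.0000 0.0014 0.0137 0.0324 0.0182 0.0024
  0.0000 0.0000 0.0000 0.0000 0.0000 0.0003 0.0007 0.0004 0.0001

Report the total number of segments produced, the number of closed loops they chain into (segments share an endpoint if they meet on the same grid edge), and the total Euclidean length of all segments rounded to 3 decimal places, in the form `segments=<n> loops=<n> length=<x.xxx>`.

segments=4 loops=1 length=2.720

cell (3,5): code 0100 → (3.364,6.000)–(4.000,5.610)
cell (3,6): code 1000 → (4.000,6.515)–(3.364,6.000)
cell (4,5): code 0010 → (4.000,5.610)–(4.356,6.000)
cell (4,6): code 0001 → (4.356,6.000)–(4.000,6.515)
total: 4 segments, chained into 1 closed loop(s), length Σ = 2.719712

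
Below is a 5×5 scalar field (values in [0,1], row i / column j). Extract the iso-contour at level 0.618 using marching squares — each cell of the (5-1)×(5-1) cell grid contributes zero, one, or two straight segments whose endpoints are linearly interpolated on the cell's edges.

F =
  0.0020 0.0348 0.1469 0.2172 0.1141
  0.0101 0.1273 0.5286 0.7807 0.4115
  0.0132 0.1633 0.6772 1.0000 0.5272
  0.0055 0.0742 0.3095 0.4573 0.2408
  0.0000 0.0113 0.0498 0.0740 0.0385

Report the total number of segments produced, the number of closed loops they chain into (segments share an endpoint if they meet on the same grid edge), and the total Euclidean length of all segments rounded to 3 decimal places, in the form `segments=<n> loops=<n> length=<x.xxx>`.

segments=8 loops=1 length=5.820

cell (0,2): code 0100 → (0.711,3.000)–(1.000,2.355)
cell (0,3): code 1000 → (1.000,3.441)–(0.711,3.000)
cell (1,1): code 0100 → (1.602,2.000)–(2.000,1.885)
cell (1,2): code 1110 → (1.000,2.355)–(1.602,2.000)
cell (1,3): code 1001 → (2.000,3.808)–(1.000,3.441)
cell (2,1): code 0010 → (2.000,1.885)–(2.161,2.000)
cell (2,2): code 0011 → (2.161,2.000)–(2.704,3.000)
cell (2,3): code 0001 → (2.704,3.000)–(2.000,3.808)
total: 8 segments, chained into 1 closed loop(s), length Σ = 5.819629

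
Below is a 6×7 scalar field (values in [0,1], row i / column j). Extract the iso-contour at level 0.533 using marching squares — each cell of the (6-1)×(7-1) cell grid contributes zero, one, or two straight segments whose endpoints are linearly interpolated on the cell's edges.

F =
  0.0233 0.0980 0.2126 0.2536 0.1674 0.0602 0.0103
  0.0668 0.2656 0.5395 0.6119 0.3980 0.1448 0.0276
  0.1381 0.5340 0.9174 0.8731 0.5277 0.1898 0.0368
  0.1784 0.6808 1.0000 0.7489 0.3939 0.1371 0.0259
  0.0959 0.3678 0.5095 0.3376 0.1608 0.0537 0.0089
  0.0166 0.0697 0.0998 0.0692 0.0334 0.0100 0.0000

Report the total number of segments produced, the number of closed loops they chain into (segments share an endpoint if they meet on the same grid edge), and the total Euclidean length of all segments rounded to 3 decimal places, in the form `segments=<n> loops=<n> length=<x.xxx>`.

cell (0,1): code 0100 → (0.980,2.000)–(1.000,1.976)
cell (0,2): code 1100 → (0.780,3.000)–(0.980,2.000)
cell (0,3): code 1000 → (1.000,3.369)–(0.780,3.000)
cell (1,0): code 0100 → (1.996,1.000)–(2.000,0.997)
cell (1,1): code 1110 → (1.000,1.976)–(1.996,1.000)
cell (1,3): code 1001 → (2.000,3.985)–(1.000,3.369)
cell (2,0): code 0110 → (2.000,0.997)–(3.000,0.706)
cell (2,3): code 1001 → (3.000,3.608)–(2.000,3.985)
cell (3,0): code 0010 → (3.000,0.706)–(3.472,1.000)
cell (3,1): code 0011 → (3.472,1.000)–(3.952,2.000)
cell (3,2): code 0011 → (3.952,2.000)–(3.525,3.000)
cell (3,3): code 0001 → (3.525,3.000)–(3.000,3.608)
total: 12 segments, chained into 1 closed loop(s), length Σ = 9.720699

segments=12 loops=1 length=9.721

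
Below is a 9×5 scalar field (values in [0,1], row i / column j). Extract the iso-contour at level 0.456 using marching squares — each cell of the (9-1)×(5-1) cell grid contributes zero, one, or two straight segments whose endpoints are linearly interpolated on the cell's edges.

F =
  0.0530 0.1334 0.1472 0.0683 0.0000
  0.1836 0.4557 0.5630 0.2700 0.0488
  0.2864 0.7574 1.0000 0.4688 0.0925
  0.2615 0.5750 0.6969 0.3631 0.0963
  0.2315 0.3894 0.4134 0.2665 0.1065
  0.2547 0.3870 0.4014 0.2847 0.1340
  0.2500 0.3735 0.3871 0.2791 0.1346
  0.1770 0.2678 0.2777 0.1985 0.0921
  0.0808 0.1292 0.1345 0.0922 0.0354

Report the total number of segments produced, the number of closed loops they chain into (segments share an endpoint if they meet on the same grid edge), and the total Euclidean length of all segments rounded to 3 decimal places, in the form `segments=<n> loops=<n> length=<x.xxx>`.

cell (0,1): code 0100 → (0.743,2.000)–(1.000,1.003)
cell (0,2): code 1000 → (1.000,2.365)–(0.743,2.000)
cell (1,0): code 0100 → (1.001,1.000)–(2.000,0.360)
cell (1,1): code 1110 → (1.000,1.003)–(1.001,1.000)
cell (1,2): code 1101 → (1.936,3.000)–(1.000,2.365)
cell (1,3): code 1000 → (2.000,3.034)–(1.936,3.000)
cell (2,0): code 0110 → (2.000,0.360)–(3.000,0.620)
cell (2,2): code 1011 → (3.000,2.722)–(2.121,3.000)
cell (2,3): code 0001 → (2.121,3.000)–(2.000,3.034)
cell (3,0): code 0010 → (3.000,0.620)–(3.641,1.000)
cell (3,1): code 0011 → (3.641,1.000)–(3.850,2.000)
cell (3,2): code 0001 → (3.850,2.000)–(3.000,2.722)
total: 12 segments, chained into 1 closed loop(s), length Σ = 8.831933

segments=12 loops=1 length=8.832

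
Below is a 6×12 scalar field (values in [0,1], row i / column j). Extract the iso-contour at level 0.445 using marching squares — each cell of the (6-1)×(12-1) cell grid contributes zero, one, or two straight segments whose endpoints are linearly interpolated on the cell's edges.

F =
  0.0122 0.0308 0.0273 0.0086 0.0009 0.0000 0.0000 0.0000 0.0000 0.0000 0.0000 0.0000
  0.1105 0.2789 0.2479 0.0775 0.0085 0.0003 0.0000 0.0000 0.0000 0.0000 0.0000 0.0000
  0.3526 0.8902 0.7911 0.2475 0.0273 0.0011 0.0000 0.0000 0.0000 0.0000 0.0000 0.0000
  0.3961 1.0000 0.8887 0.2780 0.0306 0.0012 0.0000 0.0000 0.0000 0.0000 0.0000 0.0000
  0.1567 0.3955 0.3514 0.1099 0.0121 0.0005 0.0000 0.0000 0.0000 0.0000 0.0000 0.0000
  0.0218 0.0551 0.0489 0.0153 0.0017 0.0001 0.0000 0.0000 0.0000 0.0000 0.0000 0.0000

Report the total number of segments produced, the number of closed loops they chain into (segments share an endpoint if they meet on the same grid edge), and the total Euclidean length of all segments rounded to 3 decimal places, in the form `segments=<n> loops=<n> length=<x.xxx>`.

cell (1,0): code 0100 → (1.272,1.000)–(2.000,0.172)
cell (1,1): code 1100 → (1.363,2.000)–(1.272,1.000)
cell (1,2): code 1000 → (2.000,2.637)–(1.363,2.000)
cell (2,0): code 0110 → (2.000,0.172)–(3.000,0.081)
cell (2,2): code 1001 → (3.000,2.727)–(2.000,2.637)
cell (3,0): code 0010 → (3.000,0.081)–(3.918,1.000)
cell (3,1): code 0011 → (3.918,1.000)–(3.826,2.000)
cell (3,2): code 0001 → (3.826,2.000)–(3.000,2.727)
total: 8 segments, chained into 1 closed loop(s), length Σ = 8.419059

segments=8 loops=1 length=8.419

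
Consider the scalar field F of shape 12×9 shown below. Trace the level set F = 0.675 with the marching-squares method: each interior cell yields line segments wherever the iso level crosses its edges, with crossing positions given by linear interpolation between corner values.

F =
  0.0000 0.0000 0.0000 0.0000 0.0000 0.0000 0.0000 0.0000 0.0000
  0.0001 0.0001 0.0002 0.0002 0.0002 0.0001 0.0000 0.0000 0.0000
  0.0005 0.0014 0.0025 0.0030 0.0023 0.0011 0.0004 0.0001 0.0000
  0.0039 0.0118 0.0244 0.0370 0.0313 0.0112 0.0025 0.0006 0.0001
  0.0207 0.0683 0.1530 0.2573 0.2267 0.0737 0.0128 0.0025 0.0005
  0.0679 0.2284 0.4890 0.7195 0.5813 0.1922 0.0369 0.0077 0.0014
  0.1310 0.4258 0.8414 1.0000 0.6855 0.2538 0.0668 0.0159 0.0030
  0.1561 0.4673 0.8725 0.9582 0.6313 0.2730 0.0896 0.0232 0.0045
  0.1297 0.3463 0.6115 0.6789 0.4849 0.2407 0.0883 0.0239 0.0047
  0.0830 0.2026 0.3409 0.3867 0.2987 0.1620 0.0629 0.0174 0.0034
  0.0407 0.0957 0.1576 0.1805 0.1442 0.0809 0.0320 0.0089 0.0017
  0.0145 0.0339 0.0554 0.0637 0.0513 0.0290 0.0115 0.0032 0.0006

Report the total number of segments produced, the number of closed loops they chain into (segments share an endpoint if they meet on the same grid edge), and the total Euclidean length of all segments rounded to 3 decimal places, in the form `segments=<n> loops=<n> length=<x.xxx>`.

cell (4,2): code 0100 → (4.904,3.000)–(5.000,2.807)
cell (4,3): code 1000 → (5.000,3.322)–(4.904,3.000)
cell (5,1): code 0100 → (5.528,2.000)–(6.000,1.600)
cell (5,2): code 1110 → (5.000,2.807)–(5.528,2.000)
cell (5,3): code 1101 → (5.899,4.000)–(5.000,3.322)
cell (5,4): code 1000 → (6.000,4.024)–(5.899,4.000)
cell (6,1): code 0110 → (6.000,1.600)–(7.000,1.513)
cell (6,3): code 1011 → (7.000,3.866)–(6.194,4.000)
cell (6,4): code 0001 → (6.194,4.000)–(6.000,4.024)
cell (7,1): code 0010 → (7.000,1.513)–(7.757,2.000)
cell (7,2): code 0111 → (7.757,2.000)–(8.000,2.942)
cell (7,3): code 1001 → (8.000,3.020)–(7.000,3.866)
cell (8,2): code 0010 → (8.000,2.942)–(8.013,3.000)
cell (8,3): code 0001 → (8.013,3.000)–(8.000,3.020)
total: 14 segments, chained into 1 closed loop(s), length Σ = 8.647943

segments=14 loops=1 length=8.648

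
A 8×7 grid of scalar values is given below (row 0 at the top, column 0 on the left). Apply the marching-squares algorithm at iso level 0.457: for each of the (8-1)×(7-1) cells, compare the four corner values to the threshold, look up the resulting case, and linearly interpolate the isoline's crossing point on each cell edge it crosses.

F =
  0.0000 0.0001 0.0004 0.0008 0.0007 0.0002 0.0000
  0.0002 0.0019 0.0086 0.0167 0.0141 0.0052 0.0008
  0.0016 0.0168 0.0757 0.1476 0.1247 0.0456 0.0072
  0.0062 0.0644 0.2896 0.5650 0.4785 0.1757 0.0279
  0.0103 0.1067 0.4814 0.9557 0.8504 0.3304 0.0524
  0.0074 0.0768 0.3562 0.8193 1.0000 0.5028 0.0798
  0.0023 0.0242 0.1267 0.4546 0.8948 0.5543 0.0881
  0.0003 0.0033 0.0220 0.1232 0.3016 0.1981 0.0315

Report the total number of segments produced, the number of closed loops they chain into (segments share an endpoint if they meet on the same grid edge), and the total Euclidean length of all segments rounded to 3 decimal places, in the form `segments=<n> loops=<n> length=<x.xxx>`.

segments=16 loops=1 length=11.065

cell (2,2): code 0100 → (2.741,3.000)–(3.000,2.608)
cell (2,3): code 1100 → (2.939,4.000)–(2.741,3.000)
cell (2,4): code 1000 → (3.000,4.071)–(2.939,4.000)
cell (3,1): code 0100 → (3.873,2.000)–(4.000,1.935)
cell (3,2): code 1110 → (3.000,2.608)–(3.873,2.000)
cell (3,4): code 1001 → (4.000,4.757)–(3.000,4.071)
cell (4,1): code 0010 → (4.000,1.935)–(4.195,2.000)
cell (4,2): code 0111 → (4.195,2.000)–(5.000,2.218)
cell (4,4): code 1101 → (4.734,5.000)–(4.000,4.757)
cell (4,5): code 1000 → (5.000,5.108)–(4.734,5.000)
cell (5,2): code 0010 → (5.000,2.218)–(5.993,3.000)
cell (5,3): code 0111 → (5.993,3.000)–(6.000,3.005)
cell (5,5): code 1001 → (6.000,5.209)–(5.000,5.108)
cell (6,3): code 0010 → (6.000,3.005)–(6.738,4.000)
cell (6,4): code 0011 → (6.738,4.000)–(6.273,5.000)
cell (6,5): code 0001 → (6.273,5.000)–(6.000,5.209)
total: 16 segments, chained into 1 closed loop(s), length Σ = 11.064711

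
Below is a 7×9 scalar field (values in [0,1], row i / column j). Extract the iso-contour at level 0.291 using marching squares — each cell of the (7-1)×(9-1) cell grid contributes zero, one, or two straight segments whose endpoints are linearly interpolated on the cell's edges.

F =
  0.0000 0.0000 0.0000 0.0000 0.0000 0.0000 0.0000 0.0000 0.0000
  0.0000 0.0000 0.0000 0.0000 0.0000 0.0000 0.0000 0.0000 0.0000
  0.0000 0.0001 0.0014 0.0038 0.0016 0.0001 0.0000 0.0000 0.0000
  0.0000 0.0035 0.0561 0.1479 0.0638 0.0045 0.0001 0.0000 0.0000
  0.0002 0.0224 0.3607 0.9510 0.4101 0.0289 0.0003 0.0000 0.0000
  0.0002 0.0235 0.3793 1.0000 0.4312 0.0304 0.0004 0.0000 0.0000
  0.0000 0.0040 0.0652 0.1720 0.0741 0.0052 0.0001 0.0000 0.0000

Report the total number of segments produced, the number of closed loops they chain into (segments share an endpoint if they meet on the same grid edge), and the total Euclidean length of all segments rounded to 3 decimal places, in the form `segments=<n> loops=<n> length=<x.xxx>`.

cell (3,1): code 0100 → (3.771,2.000)–(4.000,1.794)
cell (3,2): code 1100 → (3.178,3.000)–(3.771,2.000)
cell (3,3): code 1100 → (3.656,4.000)–(3.178,3.000)
cell (3,4): code 1000 → (4.000,4.312)–(3.656,4.000)
cell (4,1): code 0110 → (4.000,1.794)–(5.000,1.752)
cell (4,4): code 1001 → (5.000,4.350)–(4.000,4.312)
cell (5,1): code 0010 → (5.000,1.752)–(5.281,2.000)
cell (5,2): code 0011 → (5.281,2.000)–(5.856,3.000)
cell (5,3): code 0011 → (5.856,3.000)–(5.393,4.000)
cell (5,4): code 0001 → (5.393,4.000)–(5.000,4.350)
total: 10 segments, chained into 1 closed loop(s), length Σ = 8.201767

segments=10 loops=1 length=8.202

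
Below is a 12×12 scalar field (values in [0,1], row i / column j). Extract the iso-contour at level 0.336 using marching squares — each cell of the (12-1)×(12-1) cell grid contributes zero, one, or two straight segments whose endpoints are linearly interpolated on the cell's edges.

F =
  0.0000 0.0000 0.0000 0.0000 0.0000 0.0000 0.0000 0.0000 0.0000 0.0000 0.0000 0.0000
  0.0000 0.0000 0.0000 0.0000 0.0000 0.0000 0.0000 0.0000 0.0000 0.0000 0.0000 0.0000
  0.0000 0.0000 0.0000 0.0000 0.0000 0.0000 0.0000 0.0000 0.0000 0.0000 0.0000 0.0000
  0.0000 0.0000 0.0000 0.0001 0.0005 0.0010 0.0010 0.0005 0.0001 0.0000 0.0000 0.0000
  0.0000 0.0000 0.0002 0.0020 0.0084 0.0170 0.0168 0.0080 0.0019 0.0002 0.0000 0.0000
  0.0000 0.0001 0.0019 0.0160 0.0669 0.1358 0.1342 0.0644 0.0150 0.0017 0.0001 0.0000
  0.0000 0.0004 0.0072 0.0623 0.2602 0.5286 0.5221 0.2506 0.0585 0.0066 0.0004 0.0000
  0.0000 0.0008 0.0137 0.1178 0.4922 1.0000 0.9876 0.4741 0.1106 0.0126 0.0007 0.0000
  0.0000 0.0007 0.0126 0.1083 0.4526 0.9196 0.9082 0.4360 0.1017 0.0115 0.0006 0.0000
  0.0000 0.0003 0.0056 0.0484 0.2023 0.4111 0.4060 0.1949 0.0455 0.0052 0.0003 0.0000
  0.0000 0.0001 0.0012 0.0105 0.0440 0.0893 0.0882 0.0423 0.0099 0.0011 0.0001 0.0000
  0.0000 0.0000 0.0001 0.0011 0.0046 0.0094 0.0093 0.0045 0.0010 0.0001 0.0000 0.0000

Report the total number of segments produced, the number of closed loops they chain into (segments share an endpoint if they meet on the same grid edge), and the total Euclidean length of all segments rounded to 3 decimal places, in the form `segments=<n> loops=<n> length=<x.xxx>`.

segments=16 loops=1 length=11.793

cell (5,4): code 0100 → (5.510,5.000)–(6.000,4.282)
cell (5,5): code 1100 → (5.520,6.000)–(5.510,5.000)
cell (5,6): code 1000 → (6.000,6.685)–(5.520,6.000)
cell (6,3): code 0100 → (6.327,4.000)–(7.000,3.583)
cell (6,4): code 1110 → (6.000,4.282)–(6.327,4.000)
cell (6,6): code 1101 → (6.382,7.000)–(6.000,6.685)
cell (6,7): code 1000 → (7.000,7.380)–(6.382,7.000)
cell (7,3): code 0110 → (7.000,3.583)–(8.000,3.661)
cell (7,7): code 1001 → (8.000,7.299)–(7.000,7.380)
cell (8,3): code 0010 → (8.000,3.661)–(8.466,4.000)
cell (8,4): code 0111 → (8.466,4.000)–(9.000,4.640)
cell (8,6): code 1011 → (9.000,6.332)–(8.415,7.000)
cell (8,7): code 0001 → (8.415,7.000)–(8.000,7.299)
cell (9,4): code 0010 → (9.000,4.640)–(9.233,5.000)
cell (9,5): code 0011 → (9.233,5.000)–(9.220,6.000)
cell (9,6): code 0001 → (9.220,6.000)–(9.000,6.332)
total: 16 segments, chained into 1 closed loop(s), length Σ = 11.792877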